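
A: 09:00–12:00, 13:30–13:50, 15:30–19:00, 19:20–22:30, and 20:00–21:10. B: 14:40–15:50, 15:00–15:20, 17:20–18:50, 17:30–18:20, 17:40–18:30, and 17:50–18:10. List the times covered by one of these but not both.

09:00–12:00, 13:30–13:50, 14:40–15:30, 15:50–17:20, 18:50–19:00, 19:20–22:30

Merge the first list: 09:00–12:00, 13:30–13:50, 15:30–19:00, 19:20–22:30.
Merge the second list: 14:40–15:50, 17:20–18:50.
A but not B: 09:00–12:00, 13:30–13:50, 15:50–17:20, 18:50–19:00, 19:20–22:30.
B but not A: 14:40–15:30.
Combining gives A △ B.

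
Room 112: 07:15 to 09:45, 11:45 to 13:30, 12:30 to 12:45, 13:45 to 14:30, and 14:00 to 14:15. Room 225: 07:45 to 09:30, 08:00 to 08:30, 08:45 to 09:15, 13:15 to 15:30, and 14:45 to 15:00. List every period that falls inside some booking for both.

07:45–09:30, 13:15–13:30, 13:45–14:30

Merge the first list: 07:15–09:45, 11:45–13:30, 13:45–14:30.
Merge the second list: 07:45–09:30, 13:15–15:30.
07:15–09:45 ∩ B → 07:45–09:30.
11:45–13:30 ∩ B → 13:15–13:30.
13:45–14:30 ∩ B → 13:45–14:30.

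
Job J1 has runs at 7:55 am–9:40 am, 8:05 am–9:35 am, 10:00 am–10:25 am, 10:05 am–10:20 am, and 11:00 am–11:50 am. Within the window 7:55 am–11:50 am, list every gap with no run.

9:40 am–10:00 am, 10:25 am–11:00 am

After merging, the occupied span is 7:55 am–9:40 am, 10:00 am–10:25 am, 11:00 am–11:50 am.
Gaps within 7:55 am–11:50 am: 9:40 am–10:00 am, 10:25 am–11:00 am.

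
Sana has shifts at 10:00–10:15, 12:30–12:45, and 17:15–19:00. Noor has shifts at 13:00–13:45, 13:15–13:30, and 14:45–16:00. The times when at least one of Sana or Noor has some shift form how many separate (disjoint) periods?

5

Merge the second list: 13:00–13:45, 14:45–16:00.
A ∪ B = 10:00–10:15, 12:30–12:45, 13:00–13:45, 14:45–16:00, 17:15–19:00.
That is 5 disjoint pieces.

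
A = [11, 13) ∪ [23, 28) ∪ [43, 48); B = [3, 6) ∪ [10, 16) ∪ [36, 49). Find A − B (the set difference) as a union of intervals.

[11, 13): entirely removed.
[23, 28): nothing removed.
[43, 48): entirely removed.

[23, 28)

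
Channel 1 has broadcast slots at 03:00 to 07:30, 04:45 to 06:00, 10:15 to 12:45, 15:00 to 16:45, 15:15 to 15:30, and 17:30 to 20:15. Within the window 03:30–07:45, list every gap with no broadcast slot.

Covered (merged): 03:00–07:30, 10:15–12:45, 15:00–16:45, 17:30–20:15.
Uncovered inside 03:30–07:45: 07:30–07:45.

07:30–07:45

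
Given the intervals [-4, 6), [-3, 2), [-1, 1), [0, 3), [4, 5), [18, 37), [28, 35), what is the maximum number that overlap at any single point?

4

At 0, 4 of the intervals are simultaneously active.
No point has more.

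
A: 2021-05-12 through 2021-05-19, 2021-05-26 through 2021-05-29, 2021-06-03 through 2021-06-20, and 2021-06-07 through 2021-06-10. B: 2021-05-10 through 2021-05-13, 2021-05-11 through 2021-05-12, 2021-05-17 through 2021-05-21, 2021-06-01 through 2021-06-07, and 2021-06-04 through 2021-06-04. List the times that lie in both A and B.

2021-05-12 through 2021-05-13, 2021-05-17 through 2021-05-19, 2021-06-03 through 2021-06-07

Merge the first list: 2021-05-12 through 2021-05-19, 2021-05-26 through 2021-05-29, 2021-06-03 through 2021-06-20.
Merge the second list: 2021-05-10 through 2021-05-13, 2021-05-17 through 2021-05-21, 2021-06-01 through 2021-06-07.
2021-05-12 through 2021-05-19 overlaps B on 2021-05-12 through 2021-05-13, 2021-05-17 through 2021-05-19.
2021-05-26 through 2021-05-29 falls entirely outside B.
2021-06-03 through 2021-06-20 overlaps B on 2021-06-03 through 2021-06-07.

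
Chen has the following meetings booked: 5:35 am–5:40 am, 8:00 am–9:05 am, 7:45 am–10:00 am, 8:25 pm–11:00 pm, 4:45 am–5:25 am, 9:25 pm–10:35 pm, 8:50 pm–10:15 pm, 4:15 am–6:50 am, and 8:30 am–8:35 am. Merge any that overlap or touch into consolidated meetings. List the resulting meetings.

Sort by start: 4:15 am-6:50 am, 4:45 am-5:25 am, 5:35 am-5:40 am, 7:45 am-10:00 am, 8:00 am-9:05 am, 8:30 am-8:35 am, 8:25 pm-11:00 pm, 8:50 pm-10:15 pm, 9:25 pm-10:35 pm.
4:45 am-5:25 am overlaps/touches 4:15 am-6:50 am → extend to 4:15 am-6:50 am.
5:35 am-5:40 am overlaps/touches 4:15 am-6:50 am → extend to 4:15 am-6:50 am.
7:45 am-10:00 am is disjoint → start new block.
8:00 am-9:05 am overlaps/touches 7:45 am-10:00 am → extend to 7:45 am-10:00 am.
8:30 am-8:35 am overlaps/touches 7:45 am-10:00 am → extend to 7:45 am-10:00 am.
8:25 pm-11:00 pm is disjoint → start new block.
8:50 pm-10:15 pm overlaps/touches 8:25 pm-11:00 pm → extend to 8:25 pm-11:00 pm.
9:25 pm-10:35 pm overlaps/touches 8:25 pm-11:00 pm → extend to 8:25 pm-11:00 pm.

4:15 am-6:50 am, 7:45 am-10:00 am, 8:25 pm-11:00 pm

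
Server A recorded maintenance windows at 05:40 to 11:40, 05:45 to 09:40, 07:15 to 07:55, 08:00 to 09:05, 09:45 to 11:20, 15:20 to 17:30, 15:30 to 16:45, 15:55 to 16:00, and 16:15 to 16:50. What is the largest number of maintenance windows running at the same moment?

3

Sweep endpoints in order; track running count of active intervals.
Peak of 3 reached at 07:15.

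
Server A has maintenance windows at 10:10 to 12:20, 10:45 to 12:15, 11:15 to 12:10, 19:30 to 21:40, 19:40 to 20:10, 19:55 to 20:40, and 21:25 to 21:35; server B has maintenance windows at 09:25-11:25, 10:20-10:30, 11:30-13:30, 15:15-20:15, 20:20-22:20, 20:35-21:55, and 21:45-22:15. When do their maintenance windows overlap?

10:10–11:25, 11:30–12:20, 19:30–20:15, 20:20–21:40

First set merges to 10:10–12:20, 19:30–21:40.
Second set merges to 09:25–11:25, 11:30–13:30, 15:15–20:15, 20:20–22:20.
10:10–12:20 meets the second set on 10:10–11:25, 11:30–12:20.
19:30–21:40 meets the second set on 19:30–20:15, 20:20–21:40.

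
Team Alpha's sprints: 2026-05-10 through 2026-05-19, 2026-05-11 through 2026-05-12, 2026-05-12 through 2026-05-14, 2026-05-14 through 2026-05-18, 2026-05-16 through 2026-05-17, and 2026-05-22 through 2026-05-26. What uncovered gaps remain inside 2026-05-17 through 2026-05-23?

2026-05-20 through 2026-05-21

The merged coverage is 2026-05-10 through 2026-05-19, 2026-05-22 through 2026-05-26.
Complement within 2026-05-17 through 2026-05-23: 2026-05-20 through 2026-05-21.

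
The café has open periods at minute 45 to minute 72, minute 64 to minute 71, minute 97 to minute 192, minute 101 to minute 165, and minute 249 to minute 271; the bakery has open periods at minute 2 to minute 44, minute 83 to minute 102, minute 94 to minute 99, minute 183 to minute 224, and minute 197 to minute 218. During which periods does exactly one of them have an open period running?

minute 2 to minute 44, minute 45 to minute 72, minute 83 to minute 97, minute 102 to minute 183, minute 192 to minute 224, minute 249 to minute 271

A, merged: minute 45 to minute 72, minute 97 to minute 192, minute 249 to minute 271.
B, merged: minute 2 to minute 44, minute 83 to minute 102, minute 183 to minute 224.
A \ B = minute 45 to minute 72, minute 102 to minute 183, minute 249 to minute 271.
B \ A = minute 2 to minute 44, minute 83 to minute 97, minute 192 to minute 224.
Union of the two gives the symmetric difference.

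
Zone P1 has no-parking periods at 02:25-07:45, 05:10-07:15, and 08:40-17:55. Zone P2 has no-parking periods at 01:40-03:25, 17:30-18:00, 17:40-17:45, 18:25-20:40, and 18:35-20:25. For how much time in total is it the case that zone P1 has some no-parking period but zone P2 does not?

A, merged: 02:25-07:45, 08:40-17:55.
B, merged: 01:40-03:25, 17:30-18:00, 18:25-20:40.
A \ B = 03:25-07:45, 08:40-17:30.
Total: 4 h 20 min + 8 h 50 min = 13 h 10 min.

13 h 10 min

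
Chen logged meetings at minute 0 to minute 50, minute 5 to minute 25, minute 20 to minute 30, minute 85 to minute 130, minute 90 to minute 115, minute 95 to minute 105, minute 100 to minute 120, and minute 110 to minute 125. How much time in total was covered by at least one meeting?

95 minutes

Merged: minute 0 to minute 50, minute 85 to minute 130.
Lengths: 50 minutes + 45 minutes = 95 minutes.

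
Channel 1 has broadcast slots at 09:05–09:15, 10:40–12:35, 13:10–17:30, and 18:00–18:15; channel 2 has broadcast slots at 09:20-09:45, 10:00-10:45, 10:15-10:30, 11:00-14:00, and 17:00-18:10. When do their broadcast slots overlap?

Merge the second list: 09:20–09:45, 10:00–10:45, 11:00–14:00, 17:00–18:10.
09:05–09:15 falls entirely outside B.
10:40–12:35 overlaps B on 10:40–10:45, 11:00–12:35.
13:10–17:30 overlaps B on 13:10–14:00, 17:00–17:30.
18:00–18:15 overlaps B on 18:00–18:10.

10:40–10:45, 11:00–12:35, 13:10–14:00, 17:00–17:30, 18:00–18:10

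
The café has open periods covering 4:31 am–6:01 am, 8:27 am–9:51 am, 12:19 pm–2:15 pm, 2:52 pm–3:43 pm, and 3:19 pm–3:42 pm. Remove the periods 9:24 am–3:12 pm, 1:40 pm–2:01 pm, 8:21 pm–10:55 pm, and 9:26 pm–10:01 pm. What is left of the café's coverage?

4:31 am–6:01 am, 8:27 am–9:24 am, 3:12 pm–3:43 pm

First set merges to 4:31 am–6:01 am, 8:27 am–9:51 am, 12:19 pm–2:15 pm, 2:52 pm–3:43 pm.
Second set merges to 9:24 am–3:12 pm, 8:21 pm–10:55 pm.
4:31 am–6:01 am is untouched.
8:27 am–9:51 am with B removed leaves 8:27 am–9:24 am.
12:19 pm–2:15 pm lies entirely inside B → drops out.
2:52 pm–3:43 pm with B removed leaves 3:12 pm–3:43 pm.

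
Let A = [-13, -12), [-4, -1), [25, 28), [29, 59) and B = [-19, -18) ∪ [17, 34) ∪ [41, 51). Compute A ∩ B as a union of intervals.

[25, 28) ∪ [29, 34) ∪ [41, 51)

[-13, -12) falls entirely outside B.
[-4, -1) falls entirely outside B.
[25, 28) overlaps B on [25, 28).
[29, 59) overlaps B on [29, 34), [41, 51).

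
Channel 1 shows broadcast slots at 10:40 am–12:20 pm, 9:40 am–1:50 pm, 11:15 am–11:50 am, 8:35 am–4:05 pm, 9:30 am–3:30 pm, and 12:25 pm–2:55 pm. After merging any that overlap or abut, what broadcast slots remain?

Sort by start: 8:35 am–4:05 pm, 9:30 am–3:30 pm, 9:40 am–1:50 pm, 10:40 am–12:20 pm, 11:15 am–11:50 am, 12:25 pm–2:55 pm.
9:30 am–3:30 pm overlaps/touches 8:35 am–4:05 pm → extend to 8:35 am–4:05 pm.
9:40 am–1:50 pm overlaps/touches 8:35 am–4:05 pm → extend to 8:35 am–4:05 pm.
10:40 am–12:20 pm overlaps/touches 8:35 am–4:05 pm → extend to 8:35 am–4:05 pm.
11:15 am–11:50 am overlaps/touches 8:35 am–4:05 pm → extend to 8:35 am–4:05 pm.
12:25 pm–2:55 pm overlaps/touches 8:35 am–4:05 pm → extend to 8:35 am–4:05 pm.

8:35 am–4:05 pm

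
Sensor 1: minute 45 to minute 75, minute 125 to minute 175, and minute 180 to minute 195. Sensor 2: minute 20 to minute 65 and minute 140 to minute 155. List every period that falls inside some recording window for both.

minute 45 to minute 75 meets the second set on minute 45 to minute 65.
minute 125 to minute 175 meets the second set on minute 140 to minute 155.
minute 180 to minute 195: no overlap with the second set.

minute 45 to minute 65, minute 140 to minute 155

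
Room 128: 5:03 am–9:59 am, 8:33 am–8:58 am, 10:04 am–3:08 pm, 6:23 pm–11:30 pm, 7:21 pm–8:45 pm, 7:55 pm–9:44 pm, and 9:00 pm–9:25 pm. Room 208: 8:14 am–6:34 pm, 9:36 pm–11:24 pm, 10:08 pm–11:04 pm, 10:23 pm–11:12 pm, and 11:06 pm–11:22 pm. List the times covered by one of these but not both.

A, merged: 5:03 am–9:59 am, 10:04 am–3:08 pm, 6:23 pm–11:30 pm.
B, merged: 8:14 am–6:34 pm, 9:36 pm–11:24 pm.
A but not B: 5:03 am–8:14 am, 6:34 pm–9:36 pm, 11:24 pm–11:30 pm.
B but not A: 9:59 am–10:04 am, 3:08 pm–6:23 pm.
Combining gives A △ B.

5:03 am–8:14 am, 9:59 am–10:04 am, 3:08 pm–6:23 pm, 6:34 pm–9:36 pm, 11:24 pm–11:30 pm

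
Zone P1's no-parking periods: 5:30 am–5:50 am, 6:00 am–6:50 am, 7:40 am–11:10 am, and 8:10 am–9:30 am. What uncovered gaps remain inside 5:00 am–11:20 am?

After merging, the occupied span is 5:30 am–5:50 am, 6:00 am–6:50 am, 7:40 am–11:10 am.
Uncovered inside 5:00 am–11:20 am: 5:00 am–5:30 am, 5:50 am–6:00 am, 6:50 am–7:40 am, 11:10 am–11:20 am.

5:00 am–5:30 am, 5:50 am–6:00 am, 6:50 am–7:40 am, 11:10 am–11:20 am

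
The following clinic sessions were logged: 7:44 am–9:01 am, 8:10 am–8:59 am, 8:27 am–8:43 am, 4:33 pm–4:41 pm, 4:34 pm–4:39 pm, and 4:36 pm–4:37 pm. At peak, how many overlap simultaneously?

3

Walk the sorted start/end points keeping a running depth.
The depth first hits 3 at 8:27 am.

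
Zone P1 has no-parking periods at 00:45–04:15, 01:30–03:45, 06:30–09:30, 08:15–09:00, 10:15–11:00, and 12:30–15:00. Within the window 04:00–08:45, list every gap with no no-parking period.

Covered (merged): 00:45–04:15, 06:30–09:30, 10:15–11:00, 12:30–15:00.
Uncovered inside 04:00–08:45: 04:15–06:30.

04:15–06:30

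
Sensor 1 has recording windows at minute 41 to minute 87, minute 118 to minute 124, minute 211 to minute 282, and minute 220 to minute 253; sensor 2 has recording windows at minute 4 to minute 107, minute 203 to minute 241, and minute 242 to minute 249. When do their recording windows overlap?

A, merged: minute 41 to minute 87, minute 118 to minute 124, minute 211 to minute 282.
minute 41 to minute 87 overlaps B on minute 41 to minute 87.
minute 118 to minute 124 falls entirely outside B.
minute 211 to minute 282 overlaps B on minute 211 to minute 241, minute 242 to minute 249.

minute 41 to minute 87, minute 211 to minute 241, minute 242 to minute 249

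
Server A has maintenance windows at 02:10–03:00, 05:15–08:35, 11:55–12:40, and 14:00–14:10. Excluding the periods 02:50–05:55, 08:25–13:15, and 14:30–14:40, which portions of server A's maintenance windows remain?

02:10-02:50, 05:55-08:25, 14:00-14:10

02:10-03:00 with B removed leaves 02:10-02:50.
05:15-08:35 with B removed leaves 05:55-08:25.
11:55-12:40 lies entirely inside B → drops out.
14:00-14:10 is untouched.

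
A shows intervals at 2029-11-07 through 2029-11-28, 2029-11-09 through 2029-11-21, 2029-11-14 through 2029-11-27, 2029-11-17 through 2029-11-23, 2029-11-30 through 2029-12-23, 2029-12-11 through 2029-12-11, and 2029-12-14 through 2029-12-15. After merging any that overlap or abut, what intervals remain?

2029-11-09 through 2029-11-21 overlaps/touches 2029-11-07 through 2029-11-28 → extend to 2029-11-07 through 2029-11-28.
2029-11-14 through 2029-11-27 overlaps/touches 2029-11-07 through 2029-11-28 → extend to 2029-11-07 through 2029-11-28.
2029-11-17 through 2029-11-23 overlaps/touches 2029-11-07 through 2029-11-28 → extend to 2029-11-07 through 2029-11-28.
2029-11-30 through 2029-12-23 is disjoint → start new block.
2029-12-11 through 2029-12-11 overlaps/touches 2029-11-30 through 2029-12-23 → extend to 2029-11-30 through 2029-12-23.
2029-12-14 through 2029-12-15 overlaps/touches 2029-11-30 through 2029-12-23 → extend to 2029-11-30 through 2029-12-23.

2029-11-07 through 2029-11-28, 2029-11-30 through 2029-12-23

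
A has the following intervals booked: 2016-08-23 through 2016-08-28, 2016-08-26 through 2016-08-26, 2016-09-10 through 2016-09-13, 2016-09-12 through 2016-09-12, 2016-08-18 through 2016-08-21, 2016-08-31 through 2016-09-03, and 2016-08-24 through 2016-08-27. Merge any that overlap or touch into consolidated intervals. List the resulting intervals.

Sort by start: 2016-08-18 through 2016-08-21, 2016-08-23 through 2016-08-28, 2016-08-24 through 2016-08-27, 2016-08-26 through 2016-08-26, 2016-08-31 through 2016-09-03, 2016-09-10 through 2016-09-13, 2016-09-12 through 2016-09-12.
2016-08-23 through 2016-08-28 is disjoint → start new block.
2016-08-24 through 2016-08-27 overlaps/touches 2016-08-23 through 2016-08-28 → extend to 2016-08-23 through 2016-08-28.
2016-08-26 through 2016-08-26 overlaps/touches 2016-08-23 through 2016-08-28 → extend to 2016-08-23 through 2016-08-28.
2016-08-31 through 2016-09-03 is disjoint → start new block.
2016-09-10 through 2016-09-13 is disjoint → start new block.
2016-09-12 through 2016-09-12 overlaps/touches 2016-09-10 through 2016-09-13 → extend to 2016-09-10 through 2016-09-13.

2016-08-18 through 2016-08-21, 2016-08-23 through 2016-08-28, 2016-08-31 through 2016-09-03, 2016-09-10 through 2016-09-13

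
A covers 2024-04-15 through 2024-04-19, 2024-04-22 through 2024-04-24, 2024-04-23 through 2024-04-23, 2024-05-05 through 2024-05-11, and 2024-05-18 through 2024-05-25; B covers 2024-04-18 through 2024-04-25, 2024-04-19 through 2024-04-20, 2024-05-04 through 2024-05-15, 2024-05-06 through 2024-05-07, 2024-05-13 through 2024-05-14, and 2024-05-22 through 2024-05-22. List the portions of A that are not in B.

2024-04-15 through 2024-04-17, 2024-05-18 through 2024-05-21, 2024-05-23 through 2024-05-25

First set merges to 2024-04-15 through 2024-04-19, 2024-04-22 through 2024-04-24, 2024-05-05 through 2024-05-11, 2024-05-18 through 2024-05-25.
Second set merges to 2024-04-18 through 2024-04-25, 2024-05-04 through 2024-05-15, 2024-05-22 through 2024-05-22.
2024-04-15 through 2024-04-19 \ B = 2024-04-15 through 2024-04-17.
2024-04-22 through 2024-04-24: entirely removed.
2024-05-05 through 2024-05-11: entirely removed.
2024-05-18 through 2024-05-25 \ B = 2024-05-18 through 2024-05-21, 2024-05-23 through 2024-05-25.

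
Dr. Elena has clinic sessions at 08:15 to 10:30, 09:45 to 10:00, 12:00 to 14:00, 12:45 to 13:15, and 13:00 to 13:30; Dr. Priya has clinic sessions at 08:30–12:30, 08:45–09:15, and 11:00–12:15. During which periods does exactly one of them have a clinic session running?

08:15–08:30, 10:30–12:00, 12:30–14:00

A, merged: 08:15–10:30, 12:00–14:00.
B, merged: 08:30–12:30.
A \ B = 08:15–08:30, 12:30–14:00.
B \ A = 10:30–12:00.
Union of the two gives the symmetric difference.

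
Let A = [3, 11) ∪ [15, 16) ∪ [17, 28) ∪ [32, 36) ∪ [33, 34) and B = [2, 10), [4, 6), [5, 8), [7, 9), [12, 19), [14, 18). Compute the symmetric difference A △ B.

[2, 3) ∪ [10, 11) ∪ [12, 15) ∪ [16, 17) ∪ [19, 28) ∪ [32, 36)

A, merged: [3, 11), [15, 16), [17, 28), [32, 36).
B, merged: [2, 10), [12, 19).
A \ B = [10, 11), [19, 28), [32, 36).
B \ A = [2, 3), [12, 15), [16, 17).
Union of the two gives the symmetric difference.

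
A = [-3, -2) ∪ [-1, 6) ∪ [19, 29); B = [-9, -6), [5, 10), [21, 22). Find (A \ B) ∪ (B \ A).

Only in the first: [-3, -2), [-1, 5), [19, 21), [22, 29).
Only in the second: [-9, -6), [6, 10).
Together these are the periods covered by exactly one.

[-9, -6) ∪ [-3, -2) ∪ [-1, 5) ∪ [6, 10) ∪ [19, 21) ∪ [22, 29)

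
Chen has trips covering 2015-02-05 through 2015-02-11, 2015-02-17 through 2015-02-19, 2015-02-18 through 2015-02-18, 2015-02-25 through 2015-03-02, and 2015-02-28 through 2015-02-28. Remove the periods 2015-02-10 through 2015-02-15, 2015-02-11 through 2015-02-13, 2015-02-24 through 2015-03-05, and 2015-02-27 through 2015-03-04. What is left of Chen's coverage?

First set merges to 2015-02-05 through 2015-02-11, 2015-02-17 through 2015-02-19, 2015-02-25 through 2015-03-02.
Second set merges to 2015-02-10 through 2015-02-15, 2015-02-24 through 2015-03-05.
2015-02-05 through 2015-02-11 minus B → 2015-02-05 through 2015-02-09.
2015-02-17 through 2015-02-19: no B overlap → unchanged.
2015-02-25 through 2015-03-02: fully covered by B → removed.

2015-02-05 through 2015-02-09, 2015-02-17 through 2015-02-19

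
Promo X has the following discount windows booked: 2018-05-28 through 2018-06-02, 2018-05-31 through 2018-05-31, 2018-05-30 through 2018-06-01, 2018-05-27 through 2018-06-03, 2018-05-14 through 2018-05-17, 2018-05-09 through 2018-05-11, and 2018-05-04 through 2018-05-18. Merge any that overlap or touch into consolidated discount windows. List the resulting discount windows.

Sort by start: 2018-05-04 through 2018-05-18, 2018-05-09 through 2018-05-11, 2018-05-14 through 2018-05-17, 2018-05-27 through 2018-06-03, 2018-05-28 through 2018-06-02, 2018-05-30 through 2018-06-01, 2018-05-31 through 2018-05-31.
2018-05-09 through 2018-05-11 overlaps/touches 2018-05-04 through 2018-05-18 → extend to 2018-05-04 through 2018-05-18.
2018-05-14 through 2018-05-17 overlaps/touches 2018-05-04 through 2018-05-18 → extend to 2018-05-04 through 2018-05-18.
2018-05-27 through 2018-06-03 is disjoint → start new block.
2018-05-28 through 2018-06-02 overlaps/touches 2018-05-27 through 2018-06-03 → extend to 2018-05-27 through 2018-06-03.
2018-05-30 through 2018-06-01 overlaps/touches 2018-05-27 through 2018-06-03 → extend to 2018-05-27 through 2018-06-03.
2018-05-31 through 2018-05-31 overlaps/touches 2018-05-27 through 2018-06-03 → extend to 2018-05-27 through 2018-06-03.

2018-05-04 through 2018-05-18, 2018-05-27 through 2018-06-03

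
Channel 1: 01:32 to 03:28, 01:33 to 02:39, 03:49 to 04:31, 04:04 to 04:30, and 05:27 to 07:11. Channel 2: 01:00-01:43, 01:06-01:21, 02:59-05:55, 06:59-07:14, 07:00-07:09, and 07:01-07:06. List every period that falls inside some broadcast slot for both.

01:32–01:43, 02:59–03:28, 03:49–04:31, 05:27–05:55, 06:59–07:11

Merge the first list: 01:32–03:28, 03:49–04:31, 05:27–07:11.
Merge the second list: 01:00–01:43, 02:59–05:55, 06:59–07:14.
01:32–03:28 ∩ B → 01:32–01:43, 02:59–03:28.
03:49–04:31 ∩ B → 03:49–04:31.
05:27–07:11 ∩ B → 05:27–05:55, 06:59–07:11.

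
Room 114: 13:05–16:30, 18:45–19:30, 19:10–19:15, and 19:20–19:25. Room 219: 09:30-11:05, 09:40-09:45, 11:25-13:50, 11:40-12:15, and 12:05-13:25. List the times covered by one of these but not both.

09:30-11:05, 11:25-13:05, 13:50-16:30, 18:45-19:30

A, merged: 13:05-16:30, 18:45-19:30.
B, merged: 09:30-11:05, 11:25-13:50.
A but not B: 13:50-16:30, 18:45-19:30.
B but not A: 09:30-11:05, 11:25-13:05.
Combining gives A △ B.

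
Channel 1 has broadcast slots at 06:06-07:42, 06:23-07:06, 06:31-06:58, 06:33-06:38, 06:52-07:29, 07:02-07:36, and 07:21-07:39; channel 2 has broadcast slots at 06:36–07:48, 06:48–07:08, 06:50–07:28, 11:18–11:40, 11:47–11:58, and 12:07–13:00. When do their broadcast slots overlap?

06:36–07:42

First set merges to 06:06–07:42.
Second set merges to 06:36–07:48, 11:18–11:40, 11:47–11:58, 12:07–13:00.
06:06–07:42 meets the second set on 06:36–07:42.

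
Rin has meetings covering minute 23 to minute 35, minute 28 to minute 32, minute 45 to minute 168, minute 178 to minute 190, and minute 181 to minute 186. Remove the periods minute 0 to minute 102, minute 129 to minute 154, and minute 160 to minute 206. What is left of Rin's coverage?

A, merged: minute 23 to minute 35, minute 45 to minute 168, minute 178 to minute 190.
minute 23 to minute 35: fully covered by B → removed.
minute 45 to minute 168 minus B → minute 102 to minute 129, minute 154 to minute 160.
minute 178 to minute 190: fully covered by B → removed.

minute 102 to minute 129, minute 154 to minute 160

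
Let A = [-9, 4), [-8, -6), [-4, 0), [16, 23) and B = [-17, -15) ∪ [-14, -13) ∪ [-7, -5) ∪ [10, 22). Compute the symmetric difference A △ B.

[-17, -15) ∪ [-14, -13) ∪ [-9, -7) ∪ [-5, 4) ∪ [10, 16) ∪ [22, 23)

A, merged: [-9, 4), [16, 23).
A but not B: [-9, -7), [-5, 4), [22, 23).
B but not A: [-17, -15), [-14, -13), [10, 16).
Combining gives A △ B.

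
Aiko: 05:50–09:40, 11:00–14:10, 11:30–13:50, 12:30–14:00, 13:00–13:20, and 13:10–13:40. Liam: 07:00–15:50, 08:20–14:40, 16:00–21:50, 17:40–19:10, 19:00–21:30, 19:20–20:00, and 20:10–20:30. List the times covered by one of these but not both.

Merge the first list: 05:50–09:40, 11:00–14:10.
Merge the second list: 07:00–15:50, 16:00–21:50.
Only in the first: 05:50–07:00.
Only in the second: 09:40–11:00, 14:10–15:50, 16:00–21:50.
Together these are the periods covered by exactly one.

05:50–07:00, 09:40–11:00, 14:10–15:50, 16:00–21:50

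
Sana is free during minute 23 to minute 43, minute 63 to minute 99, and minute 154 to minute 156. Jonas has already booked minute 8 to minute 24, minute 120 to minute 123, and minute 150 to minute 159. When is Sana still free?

minute 24 to minute 43, minute 63 to minute 99

minute 23 to minute 43 \ B = minute 24 to minute 43.
minute 63 to minute 99: nothing removed.
minute 154 to minute 156: entirely removed.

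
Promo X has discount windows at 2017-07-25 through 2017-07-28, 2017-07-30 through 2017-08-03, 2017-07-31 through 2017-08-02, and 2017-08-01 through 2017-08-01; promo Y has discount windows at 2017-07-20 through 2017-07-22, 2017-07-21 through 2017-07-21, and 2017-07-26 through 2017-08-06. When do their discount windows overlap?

Merge the first list: 2017-07-25 through 2017-07-28, 2017-07-30 through 2017-08-03.
Merge the second list: 2017-07-20 through 2017-07-22, 2017-07-26 through 2017-08-06.
2017-07-25 through 2017-07-28 ∩ B → 2017-07-26 through 2017-07-28.
2017-07-30 through 2017-08-03 ∩ B → 2017-07-30 through 2017-08-03.

2017-07-26 through 2017-07-28, 2017-07-30 through 2017-08-03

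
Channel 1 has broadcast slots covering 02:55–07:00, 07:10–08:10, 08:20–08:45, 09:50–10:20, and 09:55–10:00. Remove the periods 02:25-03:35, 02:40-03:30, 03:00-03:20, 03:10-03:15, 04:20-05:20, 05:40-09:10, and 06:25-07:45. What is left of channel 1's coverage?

03:35-04:20, 05:20-05:40, 09:50-10:20

First set merges to 02:55-07:00, 07:10-08:10, 08:20-08:45, 09:50-10:20.
Second set merges to 02:25-03:35, 04:20-05:20, 05:40-09:10.
02:55-07:00 with B removed leaves 03:35-04:20, 05:20-05:40.
07:10-08:10 lies entirely inside B → drops out.
08:20-08:45 lies entirely inside B → drops out.
09:50-10:20 is untouched.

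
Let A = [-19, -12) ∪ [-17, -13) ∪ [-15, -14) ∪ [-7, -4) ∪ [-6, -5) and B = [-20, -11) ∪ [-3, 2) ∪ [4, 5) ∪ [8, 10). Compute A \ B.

[-7, -4)

First set merges to [-19, -12), [-7, -4).
[-19, -12): fully covered by B → removed.
[-7, -4): no B overlap → unchanged.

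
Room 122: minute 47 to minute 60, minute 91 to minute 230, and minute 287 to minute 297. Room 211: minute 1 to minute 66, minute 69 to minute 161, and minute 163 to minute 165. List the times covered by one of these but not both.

A \ B = minute 161 to minute 163, minute 165 to minute 230, minute 287 to minute 297.
B \ A = minute 1 to minute 47, minute 60 to minute 66, minute 69 to minute 91.
Union of the two gives the symmetric difference.

minute 1 to minute 47, minute 60 to minute 66, minute 69 to minute 91, minute 161 to minute 163, minute 165 to minute 230, minute 287 to minute 297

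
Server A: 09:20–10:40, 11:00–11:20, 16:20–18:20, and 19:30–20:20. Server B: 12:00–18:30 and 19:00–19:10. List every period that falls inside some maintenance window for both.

09:20–10:40 falls entirely outside B.
11:00–11:20 falls entirely outside B.
16:20–18:20 overlaps B on 16:20–18:20.
19:30–20:20 falls entirely outside B.

16:20–18:20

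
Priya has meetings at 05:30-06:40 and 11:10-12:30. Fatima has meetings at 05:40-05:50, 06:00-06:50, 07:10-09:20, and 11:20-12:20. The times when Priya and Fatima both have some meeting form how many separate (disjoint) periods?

A ∩ B = 05:40-05:50, 06:00-06:40, 11:20-12:20.
That is 3 disjoint pieces.

3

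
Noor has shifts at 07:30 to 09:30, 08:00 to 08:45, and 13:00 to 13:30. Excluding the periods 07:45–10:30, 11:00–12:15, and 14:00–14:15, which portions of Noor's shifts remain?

07:30-07:45, 13:00-13:30

A, merged: 07:30-09:30, 13:00-13:30.
07:30-09:30 \ B = 07:30-07:45.
13:00-13:30: nothing removed.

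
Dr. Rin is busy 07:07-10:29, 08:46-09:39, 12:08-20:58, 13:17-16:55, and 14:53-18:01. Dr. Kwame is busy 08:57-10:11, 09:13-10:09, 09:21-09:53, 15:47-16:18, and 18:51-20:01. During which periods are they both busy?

Merge the first list: 07:07–10:29, 12:08–20:58.
Merge the second list: 08:57–10:11, 15:47–16:18, 18:51–20:01.
07:07–10:29 ∩ B → 08:57–10:11.
12:08–20:58 ∩ B → 15:47–16:18, 18:51–20:01.

08:57–10:11, 15:47–16:18, 18:51–20:01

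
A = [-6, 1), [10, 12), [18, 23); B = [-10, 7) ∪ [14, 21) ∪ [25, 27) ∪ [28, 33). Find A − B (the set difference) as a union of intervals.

[-6, 1): fully covered by B → removed.
[10, 12): no B overlap → unchanged.
[18, 23) minus B → [21, 23).

[10, 12) ∪ [21, 23)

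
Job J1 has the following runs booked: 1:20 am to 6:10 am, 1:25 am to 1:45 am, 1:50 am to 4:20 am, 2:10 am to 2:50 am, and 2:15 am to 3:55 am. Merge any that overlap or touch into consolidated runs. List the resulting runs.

1:20 am–6:10 am

1:25 am–1:45 am overlaps/touches 1:20 am–6:10 am → extend to 1:20 am–6:10 am.
1:50 am–4:20 am overlaps/touches 1:20 am–6:10 am → extend to 1:20 am–6:10 am.
2:10 am–2:50 am overlaps/touches 1:20 am–6:10 am → extend to 1:20 am–6:10 am.
2:15 am–3:55 am overlaps/touches 1:20 am–6:10 am → extend to 1:20 am–6:10 am.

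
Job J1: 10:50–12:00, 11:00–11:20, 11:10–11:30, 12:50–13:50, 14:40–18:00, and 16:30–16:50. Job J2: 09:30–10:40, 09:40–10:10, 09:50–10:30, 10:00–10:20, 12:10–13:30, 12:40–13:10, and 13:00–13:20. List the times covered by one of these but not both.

A, merged: 10:50-12:00, 12:50-13:50, 14:40-18:00.
B, merged: 09:30-10:40, 12:10-13:30.
A but not B: 10:50-12:00, 13:30-13:50, 14:40-18:00.
B but not A: 09:30-10:40, 12:10-12:50.
Combining gives A △ B.

09:30-10:40, 10:50-12:00, 12:10-12:50, 13:30-13:50, 14:40-18:00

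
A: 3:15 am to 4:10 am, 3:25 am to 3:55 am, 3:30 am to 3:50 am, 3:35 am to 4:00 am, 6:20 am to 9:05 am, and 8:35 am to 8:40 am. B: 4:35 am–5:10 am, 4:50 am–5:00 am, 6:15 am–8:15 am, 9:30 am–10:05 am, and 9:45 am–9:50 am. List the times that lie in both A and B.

First set merges to 3:15 am–4:10 am, 6:20 am–9:05 am.
Second set merges to 4:35 am–5:10 am, 6:15 am–8:15 am, 9:30 am–10:05 am.
3:15 am–4:10 am meets no B interval.
6:20 am–9:05 am ∩ B → 6:20 am–8:15 am.

6:20 am–8:15 am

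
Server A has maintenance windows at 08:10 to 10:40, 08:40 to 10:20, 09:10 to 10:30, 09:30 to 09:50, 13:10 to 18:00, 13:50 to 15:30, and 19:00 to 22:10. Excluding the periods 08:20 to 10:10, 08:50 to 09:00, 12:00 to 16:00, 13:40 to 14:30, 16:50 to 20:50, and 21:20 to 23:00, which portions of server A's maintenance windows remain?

08:10-08:20, 10:10-10:40, 16:00-16:50, 20:50-21:20

A, merged: 08:10-10:40, 13:10-18:00, 19:00-22:10.
B, merged: 08:20-10:10, 12:00-16:00, 16:50-20:50, 21:20-23:00.
08:10-10:40 with B removed leaves 08:10-08:20, 10:10-10:40.
13:10-18:00 with B removed leaves 16:00-16:50.
19:00-22:10 with B removed leaves 20:50-21:20.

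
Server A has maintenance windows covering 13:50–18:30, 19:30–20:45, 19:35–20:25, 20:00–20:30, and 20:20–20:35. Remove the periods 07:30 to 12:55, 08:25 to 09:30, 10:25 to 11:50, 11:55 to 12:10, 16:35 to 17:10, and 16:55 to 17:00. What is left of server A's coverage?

13:50–16:35, 17:10–18:30, 19:30–20:45

A, merged: 13:50–18:30, 19:30–20:45.
B, merged: 07:30–12:55, 16:35–17:10.
13:50–18:30 \ B = 13:50–16:35, 17:10–18:30.
19:30–20:45: nothing removed.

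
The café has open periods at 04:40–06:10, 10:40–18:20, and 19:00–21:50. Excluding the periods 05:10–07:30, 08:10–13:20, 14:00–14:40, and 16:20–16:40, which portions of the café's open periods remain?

04:40–05:10, 13:20–14:00, 14:40–16:20, 16:40–18:20, 19:00–21:50

04:40–06:10 minus B → 04:40–05:10.
10:40–18:20 minus B → 13:20–14:00, 14:40–16:20, 16:40–18:20.
19:00–21:50: no B overlap → unchanged.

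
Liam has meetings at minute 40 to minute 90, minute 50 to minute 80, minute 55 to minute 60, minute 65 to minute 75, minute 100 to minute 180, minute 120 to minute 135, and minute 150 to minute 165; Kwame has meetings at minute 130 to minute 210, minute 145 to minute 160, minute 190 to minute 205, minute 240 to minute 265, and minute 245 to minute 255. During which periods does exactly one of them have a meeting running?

Merge the first list: minute 40 to minute 90, minute 100 to minute 180.
Merge the second list: minute 130 to minute 210, minute 240 to minute 265.
A but not B: minute 40 to minute 90, minute 100 to minute 130.
B but not A: minute 180 to minute 210, minute 240 to minute 265.
Combining gives A △ B.

minute 40 to minute 90, minute 100 to minute 130, minute 180 to minute 210, minute 240 to minute 265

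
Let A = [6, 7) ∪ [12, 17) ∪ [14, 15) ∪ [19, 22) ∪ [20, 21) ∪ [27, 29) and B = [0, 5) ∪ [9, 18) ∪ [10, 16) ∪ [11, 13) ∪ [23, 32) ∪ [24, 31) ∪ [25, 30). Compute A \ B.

A, merged: [6, 7), [12, 17), [19, 22), [27, 29).
B, merged: [0, 5), [9, 18), [23, 32).
[6, 7): nothing removed.
[12, 17): entirely removed.
[19, 22): nothing removed.
[27, 29): entirely removed.

[6, 7) ∪ [19, 22)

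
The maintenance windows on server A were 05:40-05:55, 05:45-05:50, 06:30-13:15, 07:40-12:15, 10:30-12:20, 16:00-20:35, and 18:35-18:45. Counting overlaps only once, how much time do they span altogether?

11 h 35 min

Merged: 05:40–05:55, 06:30–13:15, 16:00–20:35.
Lengths: 15 min + 6 h 45 min + 4 h 35 min = 11 h 35 min.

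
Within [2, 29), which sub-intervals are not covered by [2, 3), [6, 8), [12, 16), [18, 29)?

Covered (merged): [2, 3), [6, 8), [12, 16), [18, 29).
Gaps within [2, 29): [3, 6), [8, 12), [16, 18).

[3, 6) ∪ [8, 12) ∪ [16, 18)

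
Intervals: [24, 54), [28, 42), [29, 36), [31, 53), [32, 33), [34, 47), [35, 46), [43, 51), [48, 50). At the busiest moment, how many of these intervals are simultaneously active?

Sweep endpoints in order; track running count of active intervals.
Peak of 6 reached at 35.

6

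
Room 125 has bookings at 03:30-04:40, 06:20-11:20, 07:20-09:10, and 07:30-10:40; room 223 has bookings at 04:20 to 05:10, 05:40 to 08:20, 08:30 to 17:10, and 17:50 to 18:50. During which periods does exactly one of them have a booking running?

Merge the first list: 03:30-04:40, 06:20-11:20.
A \ B = 03:30-04:20, 08:20-08:30.
B \ A = 04:40-05:10, 05:40-06:20, 11:20-17:10, 17:50-18:50.
Union of the two gives the symmetric difference.

03:30-04:20, 04:40-05:10, 05:40-06:20, 08:20-08:30, 11:20-17:10, 17:50-18:50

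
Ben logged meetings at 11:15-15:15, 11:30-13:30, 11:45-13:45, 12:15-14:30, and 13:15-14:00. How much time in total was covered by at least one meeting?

4 h

Merged: 11:15–15:15.
Length: 4 h.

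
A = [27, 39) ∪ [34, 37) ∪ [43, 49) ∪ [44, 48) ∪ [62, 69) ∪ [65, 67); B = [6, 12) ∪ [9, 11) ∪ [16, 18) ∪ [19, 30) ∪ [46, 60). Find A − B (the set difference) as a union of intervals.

[30, 39) ∪ [43, 46) ∪ [62, 69)

A, merged: [27, 39), [43, 49), [62, 69).
B, merged: [6, 12), [16, 18), [19, 30), [46, 60).
[27, 39) \ B = [30, 39).
[43, 49) \ B = [43, 46).
[62, 69): nothing removed.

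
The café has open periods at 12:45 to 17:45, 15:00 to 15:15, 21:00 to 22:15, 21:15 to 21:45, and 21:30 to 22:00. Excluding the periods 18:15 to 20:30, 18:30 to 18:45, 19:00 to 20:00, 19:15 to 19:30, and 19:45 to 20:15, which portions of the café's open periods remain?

12:45–17:45, 21:00–22:15

A, merged: 12:45–17:45, 21:00–22:15.
B, merged: 18:15–20:30.
12:45–17:45 is untouched.
21:00–22:15 is untouched.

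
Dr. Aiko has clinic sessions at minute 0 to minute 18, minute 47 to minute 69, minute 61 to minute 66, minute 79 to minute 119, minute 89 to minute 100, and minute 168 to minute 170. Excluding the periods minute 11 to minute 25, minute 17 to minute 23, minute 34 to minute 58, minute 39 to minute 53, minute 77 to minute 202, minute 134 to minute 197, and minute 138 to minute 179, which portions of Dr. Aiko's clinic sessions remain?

Merge the first list: minute 0 to minute 18, minute 47 to minute 69, minute 79 to minute 119, minute 168 to minute 170.
Merge the second list: minute 11 to minute 25, minute 34 to minute 58, minute 77 to minute 202.
minute 0 to minute 18 \ B = minute 0 to minute 11.
minute 47 to minute 69 \ B = minute 58 to minute 69.
minute 79 to minute 119: entirely removed.
minute 168 to minute 170: entirely removed.

minute 0 to minute 11, minute 58 to minute 69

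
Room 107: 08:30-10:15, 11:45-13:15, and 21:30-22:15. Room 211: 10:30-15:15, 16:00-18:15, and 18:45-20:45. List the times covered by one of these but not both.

A but not B: 08:30–10:15, 21:30–22:15.
B but not A: 10:30–11:45, 13:15–15:15, 16:00–18:15, 18:45–20:45.
Combining gives A △ B.

08:30–10:15, 10:30–11:45, 13:15–15:15, 16:00–18:15, 18:45–20:45, 21:30–22:15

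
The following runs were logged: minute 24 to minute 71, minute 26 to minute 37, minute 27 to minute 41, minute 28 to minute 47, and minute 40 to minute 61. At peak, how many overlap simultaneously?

Sweep endpoints in order; track running count of active intervals.
Peak of 4 reached at minute 28.

4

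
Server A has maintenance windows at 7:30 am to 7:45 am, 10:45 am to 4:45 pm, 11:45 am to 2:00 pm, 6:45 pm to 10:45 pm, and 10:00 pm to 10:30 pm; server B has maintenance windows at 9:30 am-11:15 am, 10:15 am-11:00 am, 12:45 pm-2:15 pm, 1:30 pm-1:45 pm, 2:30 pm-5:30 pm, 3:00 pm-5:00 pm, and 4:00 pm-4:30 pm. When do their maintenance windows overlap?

10:45 am-11:15 am, 12:45 pm-2:15 pm, 2:30 pm-4:45 pm

First set merges to 7:30 am-7:45 am, 10:45 am-4:45 pm, 6:45 pm-10:45 pm.
Second set merges to 9:30 am-11:15 am, 12:45 pm-2:15 pm, 2:30 pm-5:30 pm.
7:30 am-7:45 am meets no B interval.
10:45 am-4:45 pm ∩ B → 10:45 am-11:15 am, 12:45 pm-2:15 pm, 2:30 pm-4:45 pm.
6:45 pm-10:45 pm meets no B interval.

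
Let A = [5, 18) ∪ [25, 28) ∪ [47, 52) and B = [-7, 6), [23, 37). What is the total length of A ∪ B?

A ∪ B = [-7, 18), [23, 37), [47, 52).
Total: 25 + 14 + 5 = 44.

44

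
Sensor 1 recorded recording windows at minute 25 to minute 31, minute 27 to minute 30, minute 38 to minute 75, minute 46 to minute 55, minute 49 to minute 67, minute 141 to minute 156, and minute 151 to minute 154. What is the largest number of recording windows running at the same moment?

Walk the sorted start/end points keeping a running depth.
The depth first hits 3 at minute 49.

3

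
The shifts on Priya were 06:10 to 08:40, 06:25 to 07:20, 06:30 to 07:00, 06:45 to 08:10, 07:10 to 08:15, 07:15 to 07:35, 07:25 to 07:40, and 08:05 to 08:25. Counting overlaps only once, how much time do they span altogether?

2 h 30 min

Merged: 06:10–08:40.
Length: 2 h 30 min.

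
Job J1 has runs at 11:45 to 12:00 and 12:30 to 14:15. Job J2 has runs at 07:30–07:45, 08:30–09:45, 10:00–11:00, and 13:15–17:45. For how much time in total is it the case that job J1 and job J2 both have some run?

A ∩ B = 13:15-14:15.
Total: 1 h.

1 h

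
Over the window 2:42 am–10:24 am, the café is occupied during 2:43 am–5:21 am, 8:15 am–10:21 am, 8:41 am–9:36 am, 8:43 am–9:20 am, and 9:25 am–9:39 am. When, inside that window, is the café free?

After merging, the occupied span is 2:43 am-5:21 am, 8:15 am-10:21 am.
Uncovered inside 2:42 am-10:24 am: 2:42 am-2:43 am, 5:21 am-8:15 am, 10:21 am-10:24 am.

2:42 am-2:43 am, 5:21 am-8:15 am, 10:21 am-10:24 am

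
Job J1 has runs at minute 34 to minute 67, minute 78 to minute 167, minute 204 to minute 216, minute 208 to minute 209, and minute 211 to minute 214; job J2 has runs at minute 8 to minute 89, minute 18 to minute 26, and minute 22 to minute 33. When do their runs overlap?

minute 34 to minute 67, minute 78 to minute 89

A, merged: minute 34 to minute 67, minute 78 to minute 167, minute 204 to minute 216.
B, merged: minute 8 to minute 89.
minute 34 to minute 67 overlaps B on minute 34 to minute 67.
minute 78 to minute 167 overlaps B on minute 78 to minute 89.
minute 204 to minute 216 falls entirely outside B.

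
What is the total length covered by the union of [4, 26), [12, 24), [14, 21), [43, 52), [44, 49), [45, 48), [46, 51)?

31

Merged: [4, 26), [43, 52).
Lengths: 22 + 9 = 31.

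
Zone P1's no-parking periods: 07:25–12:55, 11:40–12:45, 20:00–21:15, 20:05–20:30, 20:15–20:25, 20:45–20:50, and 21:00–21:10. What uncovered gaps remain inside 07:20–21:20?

07:20-07:25, 12:55-20:00, 21:15-21:20

Covered (merged): 07:25-12:55, 20:00-21:15.
Uncovered inside 07:20-21:20: 07:20-07:25, 12:55-20:00, 21:15-21:20.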